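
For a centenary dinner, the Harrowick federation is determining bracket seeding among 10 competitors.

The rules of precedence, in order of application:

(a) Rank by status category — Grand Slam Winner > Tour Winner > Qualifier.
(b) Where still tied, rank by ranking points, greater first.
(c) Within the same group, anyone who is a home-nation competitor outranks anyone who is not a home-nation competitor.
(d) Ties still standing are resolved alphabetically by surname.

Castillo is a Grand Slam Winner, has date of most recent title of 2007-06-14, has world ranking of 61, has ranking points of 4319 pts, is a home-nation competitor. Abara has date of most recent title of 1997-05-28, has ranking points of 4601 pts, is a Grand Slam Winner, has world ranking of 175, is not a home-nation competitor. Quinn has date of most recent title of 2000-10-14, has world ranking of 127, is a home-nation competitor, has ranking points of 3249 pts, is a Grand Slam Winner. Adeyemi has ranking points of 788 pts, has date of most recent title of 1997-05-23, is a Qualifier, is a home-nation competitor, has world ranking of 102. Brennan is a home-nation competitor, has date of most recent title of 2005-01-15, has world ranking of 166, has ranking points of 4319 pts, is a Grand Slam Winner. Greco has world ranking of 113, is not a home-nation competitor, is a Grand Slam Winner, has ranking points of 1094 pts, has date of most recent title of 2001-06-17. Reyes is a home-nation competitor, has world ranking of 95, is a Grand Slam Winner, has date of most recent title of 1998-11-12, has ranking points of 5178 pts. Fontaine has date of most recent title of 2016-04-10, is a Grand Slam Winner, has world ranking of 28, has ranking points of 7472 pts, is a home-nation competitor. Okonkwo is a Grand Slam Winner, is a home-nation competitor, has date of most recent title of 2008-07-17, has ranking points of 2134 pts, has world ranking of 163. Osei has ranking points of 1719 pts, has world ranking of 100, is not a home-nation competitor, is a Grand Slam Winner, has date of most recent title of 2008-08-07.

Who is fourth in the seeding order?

By status category: Fontaine, Reyes, Abara, Brennan, Castillo, Quinn, Okonkwo, Osei and Greco (Grand Slam Winner); then Adeyemi (Qualifier).
Among Fontaine, Reyes, Abara, Brennan, Castillo, Quinn, Okonkwo, Osei and Greco, by ranking points (higher first): Fontaine (7472 pts) before Reyes (5178 pts) before Abara (4601 pts) before Brennan and Castillo (4319 pts) before Quinn (3249 pts) before Okonkwo (2134 pts) before Osei (1719 pts) before Greco (1094 pts).
Brennan and Castillo are each a home-nation competitor, so the next rule applies.
Among Brennan and Castillo, alphabetically by surname: Brennan before Castillo.
Order: Fontaine, Reyes, Abara, Brennan, Castillo, Quinn, Okonkwo, Osei, Greco, Adeyemi.

Brennan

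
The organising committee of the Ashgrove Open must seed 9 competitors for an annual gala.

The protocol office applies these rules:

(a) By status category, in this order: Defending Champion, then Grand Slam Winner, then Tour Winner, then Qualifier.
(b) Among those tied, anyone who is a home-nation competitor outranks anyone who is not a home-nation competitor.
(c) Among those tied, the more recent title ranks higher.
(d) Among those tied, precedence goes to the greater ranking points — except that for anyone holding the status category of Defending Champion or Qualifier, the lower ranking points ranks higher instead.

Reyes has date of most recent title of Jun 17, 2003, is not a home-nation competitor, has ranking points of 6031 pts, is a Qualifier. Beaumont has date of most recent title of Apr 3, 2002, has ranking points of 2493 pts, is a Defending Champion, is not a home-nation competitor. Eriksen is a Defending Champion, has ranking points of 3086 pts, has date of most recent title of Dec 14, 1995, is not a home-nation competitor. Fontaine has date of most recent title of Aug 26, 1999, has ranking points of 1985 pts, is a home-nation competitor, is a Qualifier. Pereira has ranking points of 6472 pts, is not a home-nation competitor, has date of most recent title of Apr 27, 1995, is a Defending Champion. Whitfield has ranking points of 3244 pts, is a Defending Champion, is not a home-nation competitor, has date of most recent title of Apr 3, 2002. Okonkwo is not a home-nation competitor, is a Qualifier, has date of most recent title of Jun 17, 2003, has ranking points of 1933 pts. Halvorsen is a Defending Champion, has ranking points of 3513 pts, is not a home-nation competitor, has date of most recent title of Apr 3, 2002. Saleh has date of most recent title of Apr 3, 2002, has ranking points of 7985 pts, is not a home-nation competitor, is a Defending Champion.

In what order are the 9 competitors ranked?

By status category: Beaumont, Whitfield, Halvorsen, Saleh, Eriksen and Pereira (Defending Champion); then Fontaine, Okonkwo and Reyes (Qualifier).
Beaumont, Whitfield, Halvorsen, Saleh, Eriksen and Pereira are each not a home-nation competitor, so the next rule applies.
Among Beaumont, Whitfield, Halvorsen, Saleh, Eriksen and Pereira, by date of most recent title (later first): Beaumont, Whitfield, Halvorsen and Saleh (Apr 3, 2002) before Eriksen (Dec 14, 1995) before Pereira (Apr 27, 1995).
Among Beaumont, Whitfield, Halvorsen and Saleh, by ranking points (lower first) (reversed rule for this group): Beaumont (2493 pts) before Whitfield (3244 pts) before Halvorsen (3513 pts) before Saleh (7985 pts).
Among Fontaine, Okonkwo and Reyes, a home-nation competitor before not a home-nation competitor: Fontaine (a home-nation competitor) before Okonkwo and Reyes (not a home-nation competitor).
Okonkwo and Reyes both have date of most recent title Jun 17, 2003, so the next rule applies.
Among Okonkwo and Reyes, by ranking points (lower first) (reversed rule for this group): Okonkwo (1933 pts) before Reyes (6031 pts).
Full order: Beaumont, Whitfield, Halvorsen, Saleh, Eriksen, Pereira, Fontaine, Okonkwo, Reyes.

Beaumont, Whitfield, Halvorsen, Saleh, Eriksen, Pereira, Fontaine, Okonkwo, Reyes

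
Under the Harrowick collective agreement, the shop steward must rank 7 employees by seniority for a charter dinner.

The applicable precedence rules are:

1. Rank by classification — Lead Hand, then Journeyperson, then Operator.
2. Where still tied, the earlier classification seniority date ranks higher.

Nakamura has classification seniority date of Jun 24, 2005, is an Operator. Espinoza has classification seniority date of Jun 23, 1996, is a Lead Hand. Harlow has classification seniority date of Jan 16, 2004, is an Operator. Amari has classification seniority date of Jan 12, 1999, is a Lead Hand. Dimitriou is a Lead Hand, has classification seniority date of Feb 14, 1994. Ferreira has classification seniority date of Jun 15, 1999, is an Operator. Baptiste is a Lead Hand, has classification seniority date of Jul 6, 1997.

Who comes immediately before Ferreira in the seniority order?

Amari

By classification: Dimitriou, Espinoza, Baptiste and Amari (Lead Hand); then Ferreira, Harlow and Nakamura (Operator).
Among Dimitriou, Espinoza, Baptiste and Amari, by classification seniority date (earlier first): Dimitriou (Feb 14, 1994) before Espinoza (Jun 23, 1996) before Baptiste (Jul 6, 1997) before Amari (Jan 12, 1999).
Among Ferreira, Harlow and Nakamura, by classification seniority date (earlier first): Ferreira (Jun 15, 1999) before Harlow (Jan 16, 2004) before Nakamura (Jun 24, 2005).
Order: Dimitriou, Espinoza, Baptiste, Amari, Ferreira, Harlow, Nakamura.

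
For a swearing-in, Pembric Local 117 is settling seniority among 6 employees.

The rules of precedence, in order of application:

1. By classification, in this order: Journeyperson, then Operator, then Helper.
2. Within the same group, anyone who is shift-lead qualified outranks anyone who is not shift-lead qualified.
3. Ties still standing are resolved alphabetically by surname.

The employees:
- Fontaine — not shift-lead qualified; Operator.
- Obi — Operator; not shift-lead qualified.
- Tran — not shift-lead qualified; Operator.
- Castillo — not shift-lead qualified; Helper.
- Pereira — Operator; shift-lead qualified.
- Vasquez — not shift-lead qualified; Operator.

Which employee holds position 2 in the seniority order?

By classification: Pereira, Fontaine, Obi, Tran and Vasquez (Operator); then Castillo (Helper).
Among Pereira, Fontaine, Obi, Tran and Vasquez, shift-lead qualified before not shift-lead qualified: Pereira (shift-lead qualified) before Fontaine, Obi, Tran and Vasquez (not shift-lead qualified).
Among Fontaine, Obi, Tran and Vasquez, alphabetically by surname: Fontaine before Obi before Tran before Vasquez.
Order: Pereira, Fontaine, Obi, Tran, Vasquez, Castillo.

Fontaine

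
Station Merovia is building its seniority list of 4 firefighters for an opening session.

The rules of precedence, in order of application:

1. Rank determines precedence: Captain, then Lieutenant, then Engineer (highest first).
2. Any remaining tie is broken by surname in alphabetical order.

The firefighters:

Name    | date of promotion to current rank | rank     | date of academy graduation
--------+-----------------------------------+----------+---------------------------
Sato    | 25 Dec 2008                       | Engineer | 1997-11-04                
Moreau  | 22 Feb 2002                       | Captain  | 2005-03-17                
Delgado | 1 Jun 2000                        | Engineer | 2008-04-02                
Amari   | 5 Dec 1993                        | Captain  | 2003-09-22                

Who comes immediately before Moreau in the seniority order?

By rank: Amari and Moreau (Captain); then Delgado and Sato (Engineer).
Among Amari and Moreau, alphabetically by surname: Amari before Moreau.
Among Delgado and Sato, alphabetically by surname: Delgado before Sato.
Order: Amari, Moreau, Delgado, Sato.

Amari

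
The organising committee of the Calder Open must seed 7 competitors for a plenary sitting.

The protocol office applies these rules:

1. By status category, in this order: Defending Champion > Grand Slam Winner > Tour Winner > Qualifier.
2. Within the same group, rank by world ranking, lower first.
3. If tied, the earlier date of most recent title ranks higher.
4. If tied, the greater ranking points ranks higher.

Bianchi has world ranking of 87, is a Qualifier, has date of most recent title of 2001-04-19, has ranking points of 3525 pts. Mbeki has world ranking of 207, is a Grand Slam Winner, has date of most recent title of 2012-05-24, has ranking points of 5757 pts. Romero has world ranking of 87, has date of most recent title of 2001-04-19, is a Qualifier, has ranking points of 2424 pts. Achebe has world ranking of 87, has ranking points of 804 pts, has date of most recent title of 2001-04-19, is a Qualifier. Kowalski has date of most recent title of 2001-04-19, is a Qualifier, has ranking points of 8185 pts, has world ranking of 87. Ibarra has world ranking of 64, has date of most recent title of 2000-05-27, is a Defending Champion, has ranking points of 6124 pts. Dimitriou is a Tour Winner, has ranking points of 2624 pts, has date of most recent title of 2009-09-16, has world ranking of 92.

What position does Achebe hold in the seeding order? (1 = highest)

By status category: Ibarra (Defending Champion); then Mbeki (Grand Slam Winner); then Dimitriou (Tour Winner); then Kowalski, Bianchi, Romero and Achebe (Qualifier).
Kowalski, Bianchi, Romero and Achebe all have world ranking 87, so the next rule applies.
Kowalski, Bianchi, Romero and Achebe all have date of most recent title 2001-04-19, so the next rule applies.
Among Kowalski, Bianchi, Romero and Achebe, by ranking points (higher first): Kowalski (8185 pts) before Bianchi (3525 pts) before Romero (2424 pts) before Achebe (804 pts).
Order: Ibarra, Mbeki, Dimitriou, Kowalski, Bianchi, Romero, Achebe. So position 7.

7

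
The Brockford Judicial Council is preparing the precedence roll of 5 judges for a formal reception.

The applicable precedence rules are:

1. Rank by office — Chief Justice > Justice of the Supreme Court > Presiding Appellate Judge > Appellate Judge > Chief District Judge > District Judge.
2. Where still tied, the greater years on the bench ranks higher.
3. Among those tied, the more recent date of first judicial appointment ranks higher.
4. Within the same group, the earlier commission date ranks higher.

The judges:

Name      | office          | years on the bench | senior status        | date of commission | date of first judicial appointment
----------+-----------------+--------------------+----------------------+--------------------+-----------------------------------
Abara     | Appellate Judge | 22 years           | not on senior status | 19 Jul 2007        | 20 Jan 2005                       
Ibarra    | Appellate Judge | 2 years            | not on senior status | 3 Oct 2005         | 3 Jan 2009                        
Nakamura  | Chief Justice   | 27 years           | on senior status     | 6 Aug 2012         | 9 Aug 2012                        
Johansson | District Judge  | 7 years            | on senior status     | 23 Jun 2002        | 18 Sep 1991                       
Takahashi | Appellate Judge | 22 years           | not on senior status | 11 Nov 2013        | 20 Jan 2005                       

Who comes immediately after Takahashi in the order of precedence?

Ibarra

By office: Nakamura (Chief Justice); then Abara, Takahashi and Ibarra (Appellate Judge); then Johansson (District Judge).
Among Abara, Takahashi and Ibarra, by years on the bench (higher first): Abara and Takahashi (22 years) before Ibarra (2 years).
Abara and Takahashi both have date of first judicial appointment 20 Jan 2005, so the next rule applies.
Among Abara and Takahashi, by date of commission (earlier first): Abara (19 Jul 2007) before Takahashi (11 Nov 2013).
Order: Nakamura, Abara, Takahashi, Ibarra, Johansson.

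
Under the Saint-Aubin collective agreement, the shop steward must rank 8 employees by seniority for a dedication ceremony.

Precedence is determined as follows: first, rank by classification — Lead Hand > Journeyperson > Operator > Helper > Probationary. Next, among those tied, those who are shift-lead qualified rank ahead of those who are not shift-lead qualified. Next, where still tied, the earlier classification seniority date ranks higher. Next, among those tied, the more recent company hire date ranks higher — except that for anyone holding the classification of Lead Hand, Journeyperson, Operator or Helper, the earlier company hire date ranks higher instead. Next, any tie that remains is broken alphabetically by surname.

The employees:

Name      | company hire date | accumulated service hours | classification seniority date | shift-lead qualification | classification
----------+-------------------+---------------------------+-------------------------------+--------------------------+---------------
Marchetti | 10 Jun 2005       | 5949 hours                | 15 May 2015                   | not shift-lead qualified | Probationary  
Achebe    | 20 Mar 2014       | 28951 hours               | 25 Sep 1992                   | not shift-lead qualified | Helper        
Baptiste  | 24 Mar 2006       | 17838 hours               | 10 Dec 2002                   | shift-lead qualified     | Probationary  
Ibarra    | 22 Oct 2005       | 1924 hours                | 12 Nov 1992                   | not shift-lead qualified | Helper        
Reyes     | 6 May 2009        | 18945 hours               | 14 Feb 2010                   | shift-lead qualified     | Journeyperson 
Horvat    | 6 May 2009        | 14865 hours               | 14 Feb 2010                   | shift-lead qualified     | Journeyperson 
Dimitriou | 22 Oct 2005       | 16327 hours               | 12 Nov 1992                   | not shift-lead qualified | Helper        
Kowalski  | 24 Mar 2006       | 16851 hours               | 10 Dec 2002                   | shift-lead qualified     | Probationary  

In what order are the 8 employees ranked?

Horvat, Reyes, Achebe, Dimitriou, Ibarra, Baptiste, Kowalski, Marchetti

By classification: Horvat and Reyes (Journeyperson); then Achebe, Dimitriou and Ibarra (Helper); then Baptiste, Kowalski and Marchetti (Probationary).
Horvat and Reyes are each shift-lead qualified, so the next rule applies.
Horvat and Reyes both have classification seniority date 14 Feb 2010, so the next rule applies.
Horvat and Reyes both have company hire date 6 May 2009, so the next rule applies.
Among Horvat and Reyes, alphabetically by surname: Horvat before Reyes.
Achebe, Dimitriou and Ibarra are each not shift-lead qualified, so the next rule applies.
Among Achebe, Dimitriou and Ibarra, by classification seniority date (earlier first): Achebe (25 Sep 1992) before Dimitriou and Ibarra (12 Nov 1992).
Dimitriou and Ibarra both have company hire date 22 Oct 2005, so the next rule applies.
Among Dimitriou and Ibarra, alphabetically by surname: Dimitriou before Ibarra.
Among Baptiste, Kowalski and Marchetti, shift-lead qualified before not shift-lead qualified: Baptiste and Kowalski (shift-lead qualified) before Marchetti (not shift-lead qualified).
Baptiste and Kowalski both have classification seniority date 10 Dec 2002, so the next rule applies.
Baptiste and Kowalski both have company hire date 24 Mar 2006, so the next rule applies.
Among Baptiste and Kowalski, alphabetically by surname: Baptiste before Kowalski.
Full order: Horvat, Reyes, Achebe, Dimitriou, Ibarra, Baptiste, Kowalski, Marchetti.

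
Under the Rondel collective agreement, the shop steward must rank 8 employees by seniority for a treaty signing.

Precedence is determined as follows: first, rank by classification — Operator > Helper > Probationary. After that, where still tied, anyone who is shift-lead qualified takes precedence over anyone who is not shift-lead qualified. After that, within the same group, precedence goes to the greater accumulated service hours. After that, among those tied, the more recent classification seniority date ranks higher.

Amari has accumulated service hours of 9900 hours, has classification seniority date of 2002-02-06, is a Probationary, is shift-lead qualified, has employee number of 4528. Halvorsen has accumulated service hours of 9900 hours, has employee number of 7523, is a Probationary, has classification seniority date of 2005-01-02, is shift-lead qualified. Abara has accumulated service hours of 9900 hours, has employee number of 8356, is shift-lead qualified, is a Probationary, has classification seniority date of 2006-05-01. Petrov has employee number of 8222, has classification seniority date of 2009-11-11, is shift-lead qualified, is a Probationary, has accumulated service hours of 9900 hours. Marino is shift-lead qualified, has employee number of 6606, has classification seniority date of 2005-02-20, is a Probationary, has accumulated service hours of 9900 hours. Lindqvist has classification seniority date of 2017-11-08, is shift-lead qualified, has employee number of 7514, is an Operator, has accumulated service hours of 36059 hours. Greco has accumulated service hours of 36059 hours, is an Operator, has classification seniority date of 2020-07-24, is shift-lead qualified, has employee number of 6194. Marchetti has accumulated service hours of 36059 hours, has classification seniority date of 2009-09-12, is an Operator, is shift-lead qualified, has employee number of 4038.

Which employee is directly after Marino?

By classification: Greco, Lindqvist and Marchetti (Operator); then Petrov, Abara, Marino, Halvorsen and Amari (Probationary).
Greco, Lindqvist and Marchetti are each shift-lead qualified, so the next rule applies.
Greco, Lindqvist and Marchetti all have accumulated service hours 36059 hours, so the next rule applies.
Among Greco, Lindqvist and Marchetti, by classification seniority date (later first): Greco (2020-07-24) before Lindqvist (2017-11-08) before Marchetti (2009-09-12).
Petrov, Abara, Marino, Halvorsen and Amari are each shift-lead qualified, so the next rule applies.
Petrov, Abara, Marino, Halvorsen and Amari all have accumulated service hours 9900 hours, so the next rule applies.
Among Petrov, Abara, Marino, Halvorsen and Amari, by classification seniority date (later first): Petrov (2009-11-11) before Abara (2006-05-01) before Marino (2005-02-20) before Halvorsen (2005-01-02) before Amari (2002-02-06).
Order: Greco, Lindqvist, Marchetti, Petrov, Abara, Marino, Halvorsen, Amari.

Halvorsen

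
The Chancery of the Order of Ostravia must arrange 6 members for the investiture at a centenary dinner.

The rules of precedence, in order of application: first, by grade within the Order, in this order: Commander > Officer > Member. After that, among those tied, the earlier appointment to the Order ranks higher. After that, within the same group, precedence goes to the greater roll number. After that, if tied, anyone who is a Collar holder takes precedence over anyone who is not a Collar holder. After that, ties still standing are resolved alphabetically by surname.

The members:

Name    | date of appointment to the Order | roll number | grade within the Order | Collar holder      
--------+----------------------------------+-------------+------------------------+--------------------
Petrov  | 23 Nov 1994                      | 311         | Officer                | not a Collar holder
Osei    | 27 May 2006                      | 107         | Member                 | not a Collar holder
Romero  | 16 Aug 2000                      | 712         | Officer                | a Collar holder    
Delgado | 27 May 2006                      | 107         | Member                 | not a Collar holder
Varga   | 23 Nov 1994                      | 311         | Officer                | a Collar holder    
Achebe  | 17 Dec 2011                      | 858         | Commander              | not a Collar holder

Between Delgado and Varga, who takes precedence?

Varga

By grade within the Order: Achebe (Commander); then Varga, Petrov and Romero (Officer); then Delgado and Osei (Member).
Among Varga, Petrov and Romero, by date of appointment to the Order (earlier first): Varga and Petrov (23 Nov 1994) before Romero (16 Aug 2000).
Varga and Petrov both have roll number 311, so the next rule applies.
Among Varga and Petrov, a Collar holder before not a Collar holder: Varga (a Collar holder) before Petrov (not a Collar holder).
Delgado and Osei both have date of appointment to the Order 27 May 2006, so the next rule applies.
Delgado and Osei both have roll number 107, so the next rule applies.
Delgado and Osei are each not a Collar holder, so the next rule applies.
Among Delgado and Osei, alphabetically by surname: Delgado before Osei.
So Varga takes precedence.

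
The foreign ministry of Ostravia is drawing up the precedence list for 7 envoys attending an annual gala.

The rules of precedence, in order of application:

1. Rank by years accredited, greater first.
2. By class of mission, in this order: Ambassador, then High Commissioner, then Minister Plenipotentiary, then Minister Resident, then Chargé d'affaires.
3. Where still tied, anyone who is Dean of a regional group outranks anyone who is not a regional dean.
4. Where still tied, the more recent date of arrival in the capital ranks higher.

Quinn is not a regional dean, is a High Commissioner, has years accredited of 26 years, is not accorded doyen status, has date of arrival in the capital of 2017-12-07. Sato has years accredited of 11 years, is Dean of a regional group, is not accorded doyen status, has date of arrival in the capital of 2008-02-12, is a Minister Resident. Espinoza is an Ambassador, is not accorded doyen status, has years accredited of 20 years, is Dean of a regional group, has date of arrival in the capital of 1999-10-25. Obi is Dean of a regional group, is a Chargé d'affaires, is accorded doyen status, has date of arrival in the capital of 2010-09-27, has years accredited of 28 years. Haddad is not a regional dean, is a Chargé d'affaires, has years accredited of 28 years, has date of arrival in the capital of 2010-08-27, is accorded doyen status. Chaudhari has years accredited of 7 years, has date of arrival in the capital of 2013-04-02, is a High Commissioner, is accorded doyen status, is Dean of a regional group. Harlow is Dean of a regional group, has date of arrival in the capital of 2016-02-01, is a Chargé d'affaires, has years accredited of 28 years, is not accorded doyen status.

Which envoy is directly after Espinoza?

By years accredited (higher first): Harlow, Obi and Haddad (each 28 years); then Quinn (26 years); then Espinoza (20 years); then Sato (11 years); then Chaudhari (7 years).
Harlow, Obi and Haddad are each Chargé d'affaires, so the next rule applies.
Among Harlow, Obi and Haddad, Dean of a regional group before not a regional dean: Harlow and Obi (Dean of a regional group) before Haddad (not a regional dean).
Among Harlow and Obi, by date of arrival in the capital (later first): Harlow (2016-02-01) before Obi (2010-09-27).
Order: Harlow, Obi, Haddad, Quinn, Espinoza, Sato, Chaudhari.

Sato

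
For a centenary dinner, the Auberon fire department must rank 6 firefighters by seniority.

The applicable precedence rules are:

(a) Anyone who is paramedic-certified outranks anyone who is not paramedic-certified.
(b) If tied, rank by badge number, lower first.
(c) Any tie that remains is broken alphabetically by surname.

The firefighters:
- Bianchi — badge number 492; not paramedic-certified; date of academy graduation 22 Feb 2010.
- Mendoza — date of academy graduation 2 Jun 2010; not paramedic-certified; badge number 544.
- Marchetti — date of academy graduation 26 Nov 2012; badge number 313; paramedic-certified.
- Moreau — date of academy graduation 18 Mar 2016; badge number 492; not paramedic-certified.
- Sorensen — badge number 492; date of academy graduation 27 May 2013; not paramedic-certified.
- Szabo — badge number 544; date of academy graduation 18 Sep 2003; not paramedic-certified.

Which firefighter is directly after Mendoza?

By the first rule: Marchetti (paramedic-certified); then Bianchi, Moreau, Sorensen, Mendoza and Szabo (each not paramedic-certified).
Among Bianchi, Moreau, Sorensen, Mendoza and Szabo, by badge number (lower first): Bianchi, Moreau and Sorensen (492) before Mendoza and Szabo (544).
Among Bianchi, Moreau and Sorensen, alphabetically by surname: Bianchi before Moreau before Sorensen.
Among Mendoza and Szabo, alphabetically by surname: Mendoza before Szabo.
Order: Marchetti, Bianchi, Moreau, Sorensen, Mendoza, Szabo.

Szabo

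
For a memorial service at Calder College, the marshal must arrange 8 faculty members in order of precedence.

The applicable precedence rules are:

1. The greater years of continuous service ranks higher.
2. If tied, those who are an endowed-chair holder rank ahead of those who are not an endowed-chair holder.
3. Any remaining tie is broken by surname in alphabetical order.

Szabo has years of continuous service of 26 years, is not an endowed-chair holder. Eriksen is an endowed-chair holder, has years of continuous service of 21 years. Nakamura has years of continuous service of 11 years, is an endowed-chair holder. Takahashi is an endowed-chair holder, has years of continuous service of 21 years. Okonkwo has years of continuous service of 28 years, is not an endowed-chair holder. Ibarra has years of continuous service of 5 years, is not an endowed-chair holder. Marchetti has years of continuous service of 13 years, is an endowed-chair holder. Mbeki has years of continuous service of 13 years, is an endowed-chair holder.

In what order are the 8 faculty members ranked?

Okonkwo, Szabo, Eriksen, Takahashi, Marchetti, Mbeki, Nakamura, Ibarra

By years of continuous service (higher first): Okonkwo (28 years); then Szabo (26 years); then Eriksen and Takahashi (both 21 years); then Marchetti and Mbeki (both 13 years); then Nakamura (11 years); then Ibarra (5 years).
Eriksen and Takahashi are each an endowed-chair holder, so the next rule applies.
Among Eriksen and Takahashi, alphabetically by surname: Eriksen before Takahashi.
Marchetti and Mbeki are each an endowed-chair holder, so the next rule applies.
Among Marchetti and Mbeki, alphabetically by surname: Marchetti before Mbeki.
Full order: Okonkwo, Szabo, Eriksen, Takahashi, Marchetti, Mbeki, Nakamura, Ibarra.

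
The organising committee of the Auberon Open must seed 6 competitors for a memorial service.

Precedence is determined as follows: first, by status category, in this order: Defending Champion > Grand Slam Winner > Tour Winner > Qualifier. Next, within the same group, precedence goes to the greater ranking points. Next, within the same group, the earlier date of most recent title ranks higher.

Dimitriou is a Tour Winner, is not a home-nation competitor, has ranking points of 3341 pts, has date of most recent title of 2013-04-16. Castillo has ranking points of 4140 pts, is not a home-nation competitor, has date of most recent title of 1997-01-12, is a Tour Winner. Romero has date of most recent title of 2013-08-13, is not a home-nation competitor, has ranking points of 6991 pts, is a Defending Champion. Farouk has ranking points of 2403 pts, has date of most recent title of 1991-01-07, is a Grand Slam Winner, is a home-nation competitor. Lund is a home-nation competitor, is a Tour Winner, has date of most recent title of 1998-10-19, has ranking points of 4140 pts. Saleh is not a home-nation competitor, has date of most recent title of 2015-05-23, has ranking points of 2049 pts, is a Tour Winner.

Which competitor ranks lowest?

By status category: Romero (Defending Champion); then Farouk (Grand Slam Winner); then Castillo, Lund, Dimitriou and Saleh (Tour Winner).
Among Castillo, Lund, Dimitriou and Saleh, by ranking points (higher first): Castillo and Lund (4140 pts) before Dimitriou (3341 pts) before Saleh (2049 pts).
Among Castillo and Lund, by date of most recent title (earlier first): Castillo (1997-01-12) before Lund (1998-10-19).
Order: Romero, Farouk, Castillo, Lund, Dimitriou, Saleh.

Saleh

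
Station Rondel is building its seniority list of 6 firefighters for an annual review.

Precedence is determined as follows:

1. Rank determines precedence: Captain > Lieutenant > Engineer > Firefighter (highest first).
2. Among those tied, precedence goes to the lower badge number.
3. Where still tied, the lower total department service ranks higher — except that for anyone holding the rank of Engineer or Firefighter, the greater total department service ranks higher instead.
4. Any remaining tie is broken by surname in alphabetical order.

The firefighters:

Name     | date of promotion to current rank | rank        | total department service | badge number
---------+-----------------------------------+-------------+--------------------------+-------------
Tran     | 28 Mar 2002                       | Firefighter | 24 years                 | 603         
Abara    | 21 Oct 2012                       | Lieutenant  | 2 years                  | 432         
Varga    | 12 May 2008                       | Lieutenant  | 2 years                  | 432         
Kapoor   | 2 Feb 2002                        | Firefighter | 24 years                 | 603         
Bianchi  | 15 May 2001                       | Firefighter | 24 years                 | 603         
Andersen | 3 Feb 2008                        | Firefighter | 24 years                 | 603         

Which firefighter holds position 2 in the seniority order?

By rank: Abara and Varga (Lieutenant); then Andersen, Bianchi, Kapoor and Tran (Firefighter).
Abara and Varga both have badge number 432, so the next rule applies.
Abara and Varga both have total department service 2 years, so the next rule applies.
Among Abara and Varga, alphabetically by surname: Abara before Varga.
Andersen, Bianchi, Kapoor and Tran all have badge number 603, so the next rule applies.
Andersen, Bianchi, Kapoor and Tran all have total department service 24 years, so the next rule applies.
Among Andersen, Bianchi, Kapoor and Tran, alphabetically by surname: Andersen before Bianchi before Kapoor before Tran.
Order: Abara, Varga, Andersen, Bianchi, Kapoor, Tran.

Varga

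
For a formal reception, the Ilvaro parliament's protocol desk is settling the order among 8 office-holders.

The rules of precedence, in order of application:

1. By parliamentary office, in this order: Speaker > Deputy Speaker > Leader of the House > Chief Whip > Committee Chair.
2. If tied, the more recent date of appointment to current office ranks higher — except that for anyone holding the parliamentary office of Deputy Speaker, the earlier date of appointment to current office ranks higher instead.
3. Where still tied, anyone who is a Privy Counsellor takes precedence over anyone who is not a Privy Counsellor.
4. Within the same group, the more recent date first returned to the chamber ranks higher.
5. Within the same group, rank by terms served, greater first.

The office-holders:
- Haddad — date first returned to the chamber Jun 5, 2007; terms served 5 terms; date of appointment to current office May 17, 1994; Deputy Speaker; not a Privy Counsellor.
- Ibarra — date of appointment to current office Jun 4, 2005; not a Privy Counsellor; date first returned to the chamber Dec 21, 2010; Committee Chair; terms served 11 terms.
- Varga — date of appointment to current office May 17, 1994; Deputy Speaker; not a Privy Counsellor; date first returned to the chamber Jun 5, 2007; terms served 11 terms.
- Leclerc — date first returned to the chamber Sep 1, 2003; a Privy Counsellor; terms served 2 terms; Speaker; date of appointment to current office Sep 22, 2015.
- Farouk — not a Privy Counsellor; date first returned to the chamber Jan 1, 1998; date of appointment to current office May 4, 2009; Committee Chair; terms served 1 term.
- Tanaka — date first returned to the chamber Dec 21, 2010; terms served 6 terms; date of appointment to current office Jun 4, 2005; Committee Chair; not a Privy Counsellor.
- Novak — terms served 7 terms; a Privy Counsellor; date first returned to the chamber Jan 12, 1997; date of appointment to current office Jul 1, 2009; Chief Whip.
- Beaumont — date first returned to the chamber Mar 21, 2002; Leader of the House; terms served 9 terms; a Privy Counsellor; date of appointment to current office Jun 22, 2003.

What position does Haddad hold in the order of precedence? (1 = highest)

By parliamentary office: Leclerc (Speaker); then Varga and Haddad (Deputy Speaker); then Beaumont (Leader of the House); then Novak (Chief Whip); then Farouk, Ibarra and Tanaka (Committee Chair).
Varga and Haddad both have date of appointment to current office May 17, 1994, so the next rule applies.
Varga and Haddad are each not a Privy Counsellor, so the next rule applies.
Varga and Haddad both have date first returned to the chamber Jun 5, 2007, so the next rule applies.
Among Varga and Haddad, by terms served (higher first): Varga (11 terms) before Haddad (5 terms).
Among Farouk, Ibarra and Tanaka, by date of appointment to current office (later first): Farouk (May 4, 2009) before Ibarra and Tanaka (Jun 4, 2005).
Ibarra and Tanaka are each not a Privy Counsellor, so the next rule applies.
Ibarra and Tanaka both have date first returned to the chamber Dec 21, 2010, so the next rule applies.
Among Ibarra and Tanaka, by terms served (higher first): Ibarra (11 terms) before Tanaka (6 terms).
Order: Leclerc, Varga, Haddad, Beaumont, Novak, Farouk, Ibarra, Tanaka. So position 3.

3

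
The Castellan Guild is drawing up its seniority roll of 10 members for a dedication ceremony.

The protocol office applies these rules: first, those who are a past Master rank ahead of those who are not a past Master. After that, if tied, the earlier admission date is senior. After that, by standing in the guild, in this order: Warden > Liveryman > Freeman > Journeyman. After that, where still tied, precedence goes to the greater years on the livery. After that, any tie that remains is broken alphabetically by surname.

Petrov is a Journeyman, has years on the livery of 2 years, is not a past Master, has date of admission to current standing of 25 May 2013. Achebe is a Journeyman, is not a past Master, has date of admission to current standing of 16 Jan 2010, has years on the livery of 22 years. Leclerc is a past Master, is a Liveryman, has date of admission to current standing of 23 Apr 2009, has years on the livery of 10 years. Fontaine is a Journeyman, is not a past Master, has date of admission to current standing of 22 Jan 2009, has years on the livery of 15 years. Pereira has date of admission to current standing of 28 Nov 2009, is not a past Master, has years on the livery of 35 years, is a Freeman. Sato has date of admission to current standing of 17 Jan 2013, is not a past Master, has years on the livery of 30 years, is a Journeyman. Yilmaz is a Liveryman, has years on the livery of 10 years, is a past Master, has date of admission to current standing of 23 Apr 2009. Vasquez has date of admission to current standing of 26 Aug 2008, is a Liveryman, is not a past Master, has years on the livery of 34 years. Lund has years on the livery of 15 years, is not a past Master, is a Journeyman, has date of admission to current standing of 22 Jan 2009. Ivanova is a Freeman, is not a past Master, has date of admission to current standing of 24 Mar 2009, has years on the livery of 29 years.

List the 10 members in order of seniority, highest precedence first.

By the first rule: Leclerc and Yilmaz (both a past Master); then Vasquez, Fontaine, Lund, Ivanova, Pereira, Achebe, Sato and Petrov (each not a past Master).
Leclerc and Yilmaz both have date of admission to current standing 23 Apr 2009, so the next rule applies.
Leclerc and Yilmaz are each Liveryman, so the next rule applies.
Leclerc and Yilmaz both have years on the livery 10 years, so the next rule applies.
Among Leclerc and Yilmaz, alphabetically by surname: Leclerc before Yilmaz.
Among Vasquez, Fontaine, Lund, Ivanova, Pereira, Achebe, Sato and Petrov, by date of admission to current standing (earlier first): Vasquez (26 Aug 2008) before Fontaine and Lund (22 Jan 2009) before Ivanova (24 Mar 2009) before Pereira (28 Nov 2009) before Achebe (16 Jan 2010) before Sato (17 Jan 2013) before Petrov (25 May 2013).
Fontaine and Lund are each Journeyman, so the next rule applies.
Fontaine and Lund both have years on the livery 15 years, so the next rule applies.
Among Fontaine and Lund, alphabetically by surname: Fontaine before Lund.
Full order: Leclerc, Yilmaz, Vasquez, Fontaine, Lund, Ivanova, Pereira, Achebe, Sato, Petrov.

Leclerc, Yilmaz, Vasquez, Fontaine, Lund, Ivanova, Pereira, Achebe, Sato, Petrov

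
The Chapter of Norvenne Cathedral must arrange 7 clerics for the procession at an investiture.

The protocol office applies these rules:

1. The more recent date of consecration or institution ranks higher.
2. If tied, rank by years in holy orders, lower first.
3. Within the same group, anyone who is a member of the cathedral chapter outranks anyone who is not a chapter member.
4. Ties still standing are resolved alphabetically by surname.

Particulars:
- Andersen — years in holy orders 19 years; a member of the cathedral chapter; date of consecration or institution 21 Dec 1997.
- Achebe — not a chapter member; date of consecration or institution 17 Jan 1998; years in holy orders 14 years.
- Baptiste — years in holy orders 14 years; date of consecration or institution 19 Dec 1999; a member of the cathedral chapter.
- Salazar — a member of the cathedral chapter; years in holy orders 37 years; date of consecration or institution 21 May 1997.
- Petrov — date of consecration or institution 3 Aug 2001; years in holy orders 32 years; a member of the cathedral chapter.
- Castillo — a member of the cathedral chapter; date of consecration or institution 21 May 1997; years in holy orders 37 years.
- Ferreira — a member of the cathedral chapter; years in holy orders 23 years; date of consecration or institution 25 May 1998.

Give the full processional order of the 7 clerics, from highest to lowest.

Petrov, Baptiste, Ferreira, Achebe, Andersen, Castillo, Salazar

By date of consecration or institution (later first): Petrov (3 Aug 2001); then Baptiste (19 Dec 1999); then Ferreira (25 May 1998); then Achebe (17 Jan 1998); then Andersen (21 Dec 1997); then Castillo and Salazar (both 21 May 1997).
Castillo and Salazar both have years in holy orders 37 years, so the next rule applies.
Castillo and Salazar are each a member of the cathedral chapter, so the next rule applies.
Among Castillo and Salazar, alphabetically by surname: Castillo before Salazar.
Full order: Petrov, Baptiste, Ferreira, Achebe, Andersen, Castillo, Salazar.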